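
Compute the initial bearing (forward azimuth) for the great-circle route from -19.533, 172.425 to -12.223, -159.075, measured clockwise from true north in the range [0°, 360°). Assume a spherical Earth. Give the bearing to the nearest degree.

Δλ = -159.075 − 172.425 = -331.500°; wrapped into (−180°, 180°]: 28.500°.
θ = atan2( sin Δλ · cos φ₂ , cos φ₁ · sin φ₂ − sin φ₁ · cos φ₂ · cos Δλ )
  = atan2(0.46634, 0.08764) = 79.357° → normalised to [0°, 360°): 79.357°.

79°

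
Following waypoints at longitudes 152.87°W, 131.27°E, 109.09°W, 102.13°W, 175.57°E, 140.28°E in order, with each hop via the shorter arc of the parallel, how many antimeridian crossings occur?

3

Leg 1: -152.87° → +131.27°, shortest Δλ = -75.86° (west) — crosses 180°.
Leg 2: +131.27° → -109.09°, shortest Δλ = 119.64° (east) — crosses 180°.
Leg 3: -109.09° → -102.13°, shortest Δλ = 6.96° (east) — does not cross 180°.
Leg 4: -102.13° → +175.57°, shortest Δλ = -82.3° (west) — crosses 180°.
Leg 5: +175.57° → +140.28°, shortest Δλ = -35.29° (west) — does not cross 180°.
Total crossings: 3.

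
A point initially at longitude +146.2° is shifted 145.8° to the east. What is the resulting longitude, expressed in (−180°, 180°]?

-68.0°

Start at +146.2°; shift +145.8° → +292.0°.
+292.0° lies outside (−180°, 180°]; subtract 360° → -68.0°.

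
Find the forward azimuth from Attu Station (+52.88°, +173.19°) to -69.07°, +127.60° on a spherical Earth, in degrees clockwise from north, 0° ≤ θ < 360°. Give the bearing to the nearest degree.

Δλ = 127.60 − 173.19 = -45.59°.
θ = atan2( sin Δλ · cos φ₂ , cos φ₁ · sin φ₂ − sin φ₁ · cos φ₂ · cos Δλ )
  = atan2(-0.25519, -0.76300) = -161.507° → normalised to [0°, 360°): 198.493°.

198°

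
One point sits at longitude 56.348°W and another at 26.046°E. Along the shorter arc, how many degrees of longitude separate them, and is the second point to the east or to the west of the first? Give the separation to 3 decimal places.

82.394° east

Raw difference: 26.046 − -56.348 = 82.394°.
Normalise into (−180°, 180°]: 82.394° stays 82.394°.
Positive ⇒ the second point lies to the east; separation 82.394°.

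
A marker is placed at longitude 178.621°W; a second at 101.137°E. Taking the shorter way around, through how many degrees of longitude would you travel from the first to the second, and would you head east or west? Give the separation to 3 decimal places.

Raw difference: 101.137 − -178.621 = 279.758°.
Normalise into (−180°, 180°]: 279.758° − 360° = -80.242°.
Negative ⇒ the second point lies to the west; separation 80.242°.

80.242° west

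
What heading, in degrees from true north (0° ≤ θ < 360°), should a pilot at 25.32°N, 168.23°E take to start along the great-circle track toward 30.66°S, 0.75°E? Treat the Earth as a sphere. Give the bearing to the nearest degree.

Δλ = 0.75 − 168.23 = -167.48°.
θ = atan2( sin Δλ · cos φ₂ , cos φ₁ · sin φ₂ − sin φ₁ · cos φ₂ · cos Δλ )
  = atan2(-0.18648, -0.10181) = -118.634° → normalised to [0°, 360°): 241.366°.

241°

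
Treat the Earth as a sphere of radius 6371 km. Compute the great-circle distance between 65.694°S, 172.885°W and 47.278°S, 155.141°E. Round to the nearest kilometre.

2778 km

Δλ = 155.141 − -172.885 = 328.026°; wrapped into (−180°, 180°]: -31.974°.
Δφ = -47.278 − -65.694 = 18.416°.
a = sin²(Δφ/2) + cos φ₁ · cos φ₂ · sin²(Δλ/2) = 0.046789.
c = 2·atan2(√a, √(1−a)) = 0.43606 rad → d = 6371·c ≈ 2778.15 km.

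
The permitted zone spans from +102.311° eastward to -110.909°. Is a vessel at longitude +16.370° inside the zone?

No

Band width going east from +102.311° to -110.909°: ((-110.909 − 102.311) mod 360) = 146.780°.
Offset of +16.370° east of the west edge: ((16.370 − 102.311) mod 360) = 274.059°.
274.059° > 146.780° ⇒ outside.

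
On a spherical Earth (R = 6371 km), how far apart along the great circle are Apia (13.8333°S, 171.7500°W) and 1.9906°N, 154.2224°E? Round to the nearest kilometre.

Δλ = 154.2224 − -171.7500 = 325.9724°; wrapped into (−180°, 180°]: -34.0276°.
Δφ = 1.9906 − -13.8333 = 15.8239°.
a = sin²(Δφ/2) + cos φ₁ · cos φ₂ · sin²(Δλ/2) = 0.102030.
c = 2·atan2(√a, √(1−a)) = 0.65024 rad → d = 6371·c ≈ 4142.67 km.

4143 km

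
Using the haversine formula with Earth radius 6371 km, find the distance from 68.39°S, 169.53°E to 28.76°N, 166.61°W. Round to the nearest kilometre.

Δλ = -166.61 − 169.53 = -336.14°; wrapped into (−180°, 180°]: 23.86°.
Δφ = 28.76 − -68.39 = 97.15°.
a = sin²(Δφ/2) + cos φ₁ · cos φ₂ · sin²(Δλ/2) = 0.576030.
c = 2·atan2(√a, √(1−a)) = 1.72345 rad → d = 6371·c ≈ 10980.09 km.

10980 km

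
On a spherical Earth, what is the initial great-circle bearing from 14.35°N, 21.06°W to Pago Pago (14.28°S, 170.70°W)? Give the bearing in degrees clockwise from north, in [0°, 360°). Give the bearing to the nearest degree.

266°

Δλ = -170.70 − -21.06 = -149.64°.
θ = atan2( sin Δλ · cos φ₂ , cos φ₁ · sin φ₂ − sin φ₁ · cos φ₂ · cos Δλ )
  = atan2(-0.48981, -0.03172) = -93.705° → normalised to [0°, 360°): 266.295°.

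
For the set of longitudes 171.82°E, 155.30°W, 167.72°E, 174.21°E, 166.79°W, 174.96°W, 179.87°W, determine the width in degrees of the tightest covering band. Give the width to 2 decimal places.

Sort the longitudes: -179.87°, -174.96°, -166.79°, -155.30°, +167.72°, +171.82°, +174.21°.
Eastward gaps between consecutive values (wrapping around): 4.91°, 8.17°, 11.49°, 323.02°, 4.10°, 2.39°, 5.92°.
Largest gap = 323.02° ⇒ minimal covering band is its complement: 360° − 323.02° = 36.98°.
Band runs from +167.72° eastward to -155.30°, crossing the antimeridian.

36.98°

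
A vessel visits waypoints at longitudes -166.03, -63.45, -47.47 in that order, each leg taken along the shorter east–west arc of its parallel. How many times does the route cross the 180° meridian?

0

Leg 1: -166.03° → -63.45°, shortest Δλ = 102.58° (east) — does not cross 180°.
Leg 2: -63.45° → -47.47°, shortest Δλ = 15.98° (east) — does not cross 180°.
Total crossings: 0.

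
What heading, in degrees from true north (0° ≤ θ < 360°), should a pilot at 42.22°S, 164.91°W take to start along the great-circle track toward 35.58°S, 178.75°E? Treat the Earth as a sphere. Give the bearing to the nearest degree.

292°

Δλ = 178.75 − -164.91 = 343.66°; wrapped into (−180°, 180°]: -16.34°.
θ = atan2( sin Δλ · cos φ₂ , cos φ₁ · sin φ₂ − sin φ₁ · cos φ₂ · cos Δλ )
  = atan2(-0.22881, 0.09356) = -67.761° → normalised to [0°, 360°): 292.239°.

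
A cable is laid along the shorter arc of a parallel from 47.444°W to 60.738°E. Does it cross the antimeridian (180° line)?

Signed shortest Δλ = ((60.738 − -47.444 + 180) mod 360) − 180 = 108.182°.
Going east by 108.182° from -47.444° reaches +60.738° without touching 180°.

No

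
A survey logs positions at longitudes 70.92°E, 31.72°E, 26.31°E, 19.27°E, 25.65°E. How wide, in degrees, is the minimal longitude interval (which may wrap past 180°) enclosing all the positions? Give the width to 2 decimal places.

51.65°

Sort the longitudes: +19.27°, +25.65°, +26.31°, +31.72°, +70.92°.
Eastward gaps between consecutive values (wrapping around): 6.38°, 0.66°, 5.41°, 39.20°, 308.35°.
Largest gap = 308.35° ⇒ minimal covering band is its complement: 360° − 308.35° = 51.65°.
Band runs from +19.27° eastward to +70.92°.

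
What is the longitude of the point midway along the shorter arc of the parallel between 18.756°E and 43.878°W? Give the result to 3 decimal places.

12.561°W

Signed shortest Δλ from +18.756° to -43.878° is -62.634°.
Midpoint longitude = +18.756° + (-62.634°)/2 = +18.756° − 31.317° = -12.561°.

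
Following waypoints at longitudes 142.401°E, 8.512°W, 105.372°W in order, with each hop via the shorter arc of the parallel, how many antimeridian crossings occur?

0

Leg 1: +142.401° → -8.512°, shortest Δλ = -150.913° (west) — does not cross 180°.
Leg 2: -8.512° → -105.372°, shortest Δλ = -96.86° (west) — does not cross 180°.
Total crossings: 0.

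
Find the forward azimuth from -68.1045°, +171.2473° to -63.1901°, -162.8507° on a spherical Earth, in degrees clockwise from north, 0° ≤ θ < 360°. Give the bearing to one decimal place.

Δλ = -162.8507 − 171.2473 = -334.0980°; wrapped into (−180°, 180°]: 25.9020°.
θ = atan2( sin Δλ · cos φ₂ , cos φ₁ · sin φ₂ − sin φ₁ · cos φ₂ · cos Δλ )
  = atan2(0.19703, 0.04363) = 77.515° → normalised to [0°, 360°): 77.515°.

77.5°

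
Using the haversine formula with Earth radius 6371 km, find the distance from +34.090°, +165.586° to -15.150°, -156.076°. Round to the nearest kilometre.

6814 km

Δλ = -156.076 − 165.586 = -321.662°; wrapped into (−180°, 180°]: 38.338°.
Δφ = -15.150 − 34.090 = -49.240°.
a = sin²(Δφ/2) + cos φ₁ · cos φ₂ · sin²(Δλ/2) = 0.259741.
c = 2·atan2(√a, √(1−a)) = 1.06955 rad → d = 6371·c ≈ 6814.10 km.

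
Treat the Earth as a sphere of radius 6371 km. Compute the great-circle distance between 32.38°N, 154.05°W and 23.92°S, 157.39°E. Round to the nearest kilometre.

8108 km

Δλ = 157.39 − -154.05 = 311.44°; wrapped into (−180°, 180°]: -48.56°.
Δφ = -23.92 − 32.38 = -56.30°.
a = sin²(Δφ/2) + cos φ₁ · cos φ₂ · sin²(Δλ/2) = 0.353106.
c = 2·atan2(√a, √(1−a)) = 1.27261 rad → d = 6371·c ≈ 8107.79 km.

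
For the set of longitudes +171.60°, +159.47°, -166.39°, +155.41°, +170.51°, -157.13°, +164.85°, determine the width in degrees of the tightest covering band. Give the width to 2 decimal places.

47.46°

Sort the longitudes: -166.39°, -157.13°, +155.41°, +159.47°, +164.85°, +170.51°, +171.60°.
Eastward gaps between consecutive values (wrapping around): 9.26°, 312.54°, 4.06°, 5.38°, 5.66°, 1.09°, 22.01°.
Largest gap = 312.54° ⇒ minimal covering band is its complement: 360° − 312.54° = 47.46°.
Band runs from +155.41° eastward to -157.13°, crossing the antimeridian.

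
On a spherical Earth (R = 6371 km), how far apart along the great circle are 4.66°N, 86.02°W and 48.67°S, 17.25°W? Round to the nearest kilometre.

Δλ = -17.25 − -86.02 = 68.77°.
Δφ = -48.67 − 4.66 = -53.33°.
a = sin²(Δφ/2) + cos φ₁ · cos φ₂ · sin²(Δλ/2) = 0.411330.
c = 2·atan2(√a, √(1−a)) = 1.39251 rad → d = 6371·c ≈ 8871.70 km.

8872 km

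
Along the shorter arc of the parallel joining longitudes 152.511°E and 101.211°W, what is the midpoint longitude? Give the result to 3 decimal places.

154.350°W

Signed shortest Δλ from +152.511° to -101.211° is +106.278°.
Midpoint longitude = +152.511° + (+106.278°)/2 = +152.511° + 53.139° = +205.650°.
Normalise into (−180°, 180°]: -154.350°.
(The naïve average (+152.511 + -101.211)/2 = 25.65° is on the wrong side of the globe.)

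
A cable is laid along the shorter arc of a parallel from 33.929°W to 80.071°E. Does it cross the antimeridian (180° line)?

No

Signed shortest Δλ = ((80.071 − -33.929 + 180) mod 360) − 180 = 114.0°.
Going east by 114.0° from -33.929° reaches +80.071° without touching 180°.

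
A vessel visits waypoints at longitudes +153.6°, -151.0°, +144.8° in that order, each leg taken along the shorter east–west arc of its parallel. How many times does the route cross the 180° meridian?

2

Leg 1: +153.6° → -151.0°, shortest Δλ = 55.4° (east) — crosses 180°.
Leg 2: -151.0° → +144.8°, shortest Δλ = -64.2° (west) — crosses 180°.
Total crossings: 2.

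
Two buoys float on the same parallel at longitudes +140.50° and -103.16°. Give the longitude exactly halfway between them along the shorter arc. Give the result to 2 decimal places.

Signed shortest Δλ from +140.50° to -103.16° is +116.34°.
Midpoint longitude = +140.50° + (+116.34°)/2 = +140.50° + 58.17° = +198.67°.
Normalise into (−180°, 180°]: -161.33°.
(The naïve average (+140.50 + -103.16)/2 = 18.67° is on the wrong side of the globe.)

-161.33°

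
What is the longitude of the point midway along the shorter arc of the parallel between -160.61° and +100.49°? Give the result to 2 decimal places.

+149.94°

Signed shortest Δλ from -160.61° to +100.49° is -98.90°.
Midpoint longitude = -160.61° + (-98.90°)/2 = -160.61° − 49.45° = -210.06°.
Normalise into (−180°, 180°]: +149.94°.
(The naïve average (-160.61 + +100.49)/2 = -30.06° is on the wrong side of the globe.)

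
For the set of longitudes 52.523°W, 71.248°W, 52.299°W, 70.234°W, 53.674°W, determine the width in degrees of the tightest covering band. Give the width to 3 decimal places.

Sort the longitudes: -71.248°, -70.234°, -53.674°, -52.523°, -52.299°.
Eastward gaps between consecutive values (wrapping around): 1.014°, 16.560°, 1.151°, 0.224°, 341.051°.
Largest gap = 341.051° ⇒ minimal covering band is its complement: 360° − 341.051° = 18.949°.
Band runs from -71.248° eastward to -52.299°.

18.949°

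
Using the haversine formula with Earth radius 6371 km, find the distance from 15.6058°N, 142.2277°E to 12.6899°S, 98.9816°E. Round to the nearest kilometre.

Δλ = 98.9816 − 142.2277 = -43.2461°.
Δφ = -12.6899 − 15.6058 = -28.2957°.
a = sin²(Δφ/2) + cos φ₁ · cos φ₂ · sin²(Δλ/2) = 0.187334.
c = 2·atan2(√a, √(1−a)) = 0.89524 rad → d = 6371·c ≈ 5703.57 km.

5704 km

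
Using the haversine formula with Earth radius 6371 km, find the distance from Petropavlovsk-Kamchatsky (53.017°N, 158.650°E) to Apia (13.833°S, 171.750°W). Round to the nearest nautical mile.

4294 nmi

Δλ = -171.750 − 158.650 = -330.400°; wrapped into (−180°, 180°]: 29.600°.
Δφ = -13.833 − 53.017 = -66.850°.
a = sin²(Δφ/2) + cos φ₁ · cos φ₂ · sin²(Δλ/2) = 0.341546.
c = 2·atan2(√a, √(1−a)) = 1.24833 rad → d = 6371·c ≈ 7953.10 km ≈ 4294.33 nmi.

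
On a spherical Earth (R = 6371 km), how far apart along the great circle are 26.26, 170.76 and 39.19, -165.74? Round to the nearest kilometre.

2614 km

Δλ = -165.74 − 170.76 = -336.50°; wrapped into (−180°, 180°]: 23.50°.
Δφ = 39.19 − 26.26 = 12.93°.
a = sin²(Δφ/2) + cos φ₁ · cos φ₂ · sin²(Δλ/2) = 0.041502.
c = 2·atan2(√a, √(1−a)) = 0.41031 rad → d = 6371·c ≈ 2614.11 km.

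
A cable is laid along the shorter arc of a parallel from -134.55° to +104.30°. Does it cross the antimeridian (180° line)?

Yes

Naïve |104.30 − -134.55| = 238.85° > 180°, so the shorter arc goes the other way round — across 180°.
Signed shortest Δλ = ((104.30 − -134.55 + 180) mod 360) − 180 = -121.15°.
Going west by 121.15° from -134.55° passes through 180° before reaching +104.30°.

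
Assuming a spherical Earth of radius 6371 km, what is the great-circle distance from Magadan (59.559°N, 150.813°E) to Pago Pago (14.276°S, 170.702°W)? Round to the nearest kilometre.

8908 km

Δλ = -170.702 − 150.813 = -321.515°; wrapped into (−180°, 180°]: 38.485°.
Δφ = -14.276 − 59.559 = -73.835°.
a = sin²(Δφ/2) + cos φ₁ · cos φ₂ · sin²(Δλ/2) = 0.414128.
c = 2·atan2(√a, √(1−a)) = 1.39820 rad → d = 6371·c ≈ 8907.91 km.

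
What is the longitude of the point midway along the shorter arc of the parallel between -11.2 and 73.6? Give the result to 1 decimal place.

+31.2°

Signed shortest Δλ from -11.2° to +73.6° is +84.8°.
Midpoint longitude = -11.2° + (+84.8°)/2 = -11.2° + 42.4° = +31.2°.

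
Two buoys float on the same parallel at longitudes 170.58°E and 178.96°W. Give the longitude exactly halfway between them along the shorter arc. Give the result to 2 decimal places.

Signed shortest Δλ from +170.58° to -178.96° is +10.46°.
Midpoint longitude = +170.58° + (+10.46°)/2 = +170.58° + 5.23° = +175.81°.
(The naïve average (+170.58 + -178.96)/2 = -4.19° is on the wrong side of the globe.)

175.81°E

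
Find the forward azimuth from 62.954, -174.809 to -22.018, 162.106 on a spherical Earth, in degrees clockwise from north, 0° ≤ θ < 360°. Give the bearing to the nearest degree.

Δλ = 162.106 − -174.809 = 336.915°; wrapped into (−180°, 180°]: -23.085°.
θ = atan2( sin Δλ · cos φ₂ , cos φ₁ · sin φ₂ − sin φ₁ · cos φ₂ · cos Δλ )
  = atan2(-0.36350, -0.93003) = -158.652° → normalised to [0°, 360°): 201.348°.

201°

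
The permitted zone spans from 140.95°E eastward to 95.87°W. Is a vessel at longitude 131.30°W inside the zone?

Band width going east from +140.95° to -95.87°: ((-95.87 − 140.95) mod 360) = 123.18°.
Offset of -131.30° east of the west edge: ((-131.30 − 140.95) mod 360) = 87.75°.
87.75° ≤ 123.18° ⇒ inside.

Yes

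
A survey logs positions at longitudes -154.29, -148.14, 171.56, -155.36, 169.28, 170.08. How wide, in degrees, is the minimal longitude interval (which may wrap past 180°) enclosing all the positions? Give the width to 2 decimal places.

42.58°

Sort the longitudes: -155.36°, -154.29°, -148.14°, +169.28°, +170.08°, +171.56°.
Eastward gaps between consecutive values (wrapping around): 1.07°, 6.15°, 317.42°, 0.80°, 1.48°, 33.08°.
Largest gap = 317.42° ⇒ minimal covering band is its complement: 360° − 317.42° = 42.58°.
Band runs from +169.28° eastward to -148.14°, crossing the antimeridian.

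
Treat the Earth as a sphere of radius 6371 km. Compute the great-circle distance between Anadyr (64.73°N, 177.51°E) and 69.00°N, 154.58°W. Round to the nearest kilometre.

1294 km

Δλ = -154.58 − 177.51 = -332.09°; wrapped into (−180°, 180°]: 27.91°.
Δφ = 69.00 − 64.73 = 4.27°.
a = sin²(Δφ/2) + cos φ₁ · cos φ₂ · sin²(Δλ/2) = 0.010285.
c = 2·atan2(√a, √(1−a)) = 0.20318 rad → d = 6371·c ≈ 1294.45 km.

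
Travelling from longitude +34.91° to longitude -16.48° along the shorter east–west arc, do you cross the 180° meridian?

No

Signed shortest Δλ = ((-16.48 − 34.91 + 180) mod 360) − 180 = -51.39°.
Going west by 51.39° from +34.91° reaches -16.48° without touching 180°.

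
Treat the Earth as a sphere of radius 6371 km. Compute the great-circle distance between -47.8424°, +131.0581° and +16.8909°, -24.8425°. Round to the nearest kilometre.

Δλ = -24.8425 − 131.0581 = -155.9006°.
Δφ = 16.8909 − -47.8424 = 64.7333°.
a = sin²(Δφ/2) + cos φ₁ · cos φ₂ · sin²(Δλ/2) = 0.900813.
c = 2·atan2(√a, √(1−a)) = 2.50081 rad → d = 6371·c ≈ 15932.64 km.

15933 km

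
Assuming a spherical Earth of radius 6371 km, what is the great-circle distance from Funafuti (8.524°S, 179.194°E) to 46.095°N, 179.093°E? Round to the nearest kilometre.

Δλ = 179.093 − 179.194 = -0.101°.
Δφ = 46.095 − -8.524 = 54.619°.
a = sin²(Δφ/2) + cos φ₁ · cos φ₂ · sin²(Δλ/2) = 0.210495.
c = 2·atan2(√a, √(1−a)) = 0.95328 rad → d = 6371·c ≈ 6073.36 km.

6073 km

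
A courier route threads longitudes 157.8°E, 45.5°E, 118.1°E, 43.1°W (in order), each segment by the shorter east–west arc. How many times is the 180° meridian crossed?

0

Leg 1: +157.8° → +45.5°, shortest Δλ = -112.3° (west) — does not cross 180°.
Leg 2: +45.5° → +118.1°, shortest Δλ = 72.6° (east) — does not cross 180°.
Leg 3: +118.1° → -43.1°, shortest Δλ = -161.2° (west) — does not cross 180°.
Total crossings: 0.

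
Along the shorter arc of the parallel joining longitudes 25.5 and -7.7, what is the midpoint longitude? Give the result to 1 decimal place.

Signed shortest Δλ from +25.5° to -7.7° is -33.2°.
Midpoint longitude = +25.5° + (-33.2°)/2 = +25.5° − 16.6° = +8.9°.

+8.9°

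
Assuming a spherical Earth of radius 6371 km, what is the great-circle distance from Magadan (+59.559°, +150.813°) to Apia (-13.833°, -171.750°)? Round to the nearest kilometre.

Δλ = -171.750 − 150.813 = -322.563°; wrapped into (−180°, 180°]: 37.437°.
Δφ = -13.833 − 59.559 = -73.392°.
a = sin²(Δφ/2) + cos φ₁ · cos φ₂ · sin²(Δλ/2) = 0.407755.
c = 2·atan2(√a, √(1−a)) = 1.38524 rad → d = 6371·c ≈ 8825.38 km.

8825 km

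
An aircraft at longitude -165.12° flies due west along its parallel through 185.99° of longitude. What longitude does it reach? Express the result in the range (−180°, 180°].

+8.89°

Start at -165.12°; shift −185.99° → -351.11°.
-351.11° lies outside (−180°, 180°]; add 360° → +8.89°.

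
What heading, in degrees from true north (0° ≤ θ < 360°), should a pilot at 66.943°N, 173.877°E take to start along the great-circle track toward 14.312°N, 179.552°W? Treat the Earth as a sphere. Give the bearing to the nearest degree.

Δλ = -179.552 − 173.877 = -353.429°; wrapped into (−180°, 180°]: 6.571°.
θ = atan2( sin Δλ · cos φ₂ , cos φ₁ · sin φ₂ − sin φ₁ · cos φ₂ · cos Δλ )
  = atan2(0.11088, -0.78889) = 171.999° → normalised to [0°, 360°): 171.999°.

172°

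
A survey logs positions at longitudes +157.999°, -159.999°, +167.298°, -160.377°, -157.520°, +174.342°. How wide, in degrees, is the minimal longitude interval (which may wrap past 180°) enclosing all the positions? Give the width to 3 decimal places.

Sort the longitudes: -160.377°, -159.999°, -157.520°, +157.999°, +167.298°, +174.342°.
Eastward gaps between consecutive values (wrapping around): 0.378°, 2.479°, 315.519°, 9.299°, 7.044°, 25.281°.
Largest gap = 315.519° ⇒ minimal covering band is its complement: 360° − 315.519° = 44.481°.
Band runs from +157.999° eastward to -157.520°, crossing the antimeridian.

44.481°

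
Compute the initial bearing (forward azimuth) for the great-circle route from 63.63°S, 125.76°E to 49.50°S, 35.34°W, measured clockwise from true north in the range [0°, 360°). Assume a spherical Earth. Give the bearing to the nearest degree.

193°

Δλ = -35.34 − 125.76 = -161.10°.
θ = atan2( sin Δλ · cos φ₂ , cos φ₁ · sin φ₂ − sin φ₁ · cos φ₂ · cos Δλ )
  = atan2(-0.21037, -0.88824) = -166.676° → normalised to [0°, 360°): 193.324°.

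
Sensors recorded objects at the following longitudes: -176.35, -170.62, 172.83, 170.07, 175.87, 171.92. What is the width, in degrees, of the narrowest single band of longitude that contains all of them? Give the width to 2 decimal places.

19.31°

Sort the longitudes: -176.35°, -170.62°, +170.07°, +171.92°, +172.83°, +175.87°.
Eastward gaps between consecutive values (wrapping around): 5.73°, 340.69°, 1.85°, 0.91°, 3.04°, 7.78°.
Largest gap = 340.69° ⇒ minimal covering band is its complement: 360° − 340.69° = 19.31°.
Band runs from +170.07° eastward to -170.62°, crossing the antimeridian.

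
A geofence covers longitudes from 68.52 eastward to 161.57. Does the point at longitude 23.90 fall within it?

No

Band width going east from +68.52° to +161.57°: ((161.57 − 68.52) mod 360) = 93.05°.
Offset of +23.90° east of the west edge: ((23.90 − 68.52) mod 360) = 315.38°.
315.38° > 93.05° ⇒ outside.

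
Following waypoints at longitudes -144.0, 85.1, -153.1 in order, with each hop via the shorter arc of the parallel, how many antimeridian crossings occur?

Leg 1: -144.0° → +85.1°, shortest Δλ = -130.9° (west) — crosses 180°.
Leg 2: +85.1° → -153.1°, shortest Δλ = 121.8° (east) — crosses 180°.
Total crossings: 2.

2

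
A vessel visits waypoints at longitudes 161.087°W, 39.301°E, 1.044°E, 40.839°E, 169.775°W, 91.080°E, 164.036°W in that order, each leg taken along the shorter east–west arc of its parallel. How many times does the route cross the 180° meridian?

Leg 1: -161.087° → +39.301°, shortest Δλ = -159.612° (west) — crosses 180°.
Leg 2: +39.301° → +1.044°, shortest Δλ = -38.257° (west) — does not cross 180°.
Leg 3: +1.044° → +40.839°, shortest Δλ = 39.795° (east) — does not cross 180°.
Leg 4: +40.839° → -169.775°, shortest Δλ = 149.386° (east) — crosses 180°.
Leg 5: -169.775° → +91.080°, shortest Δλ = -99.145° (west) — crosses 180°.
Leg 6: +91.080° → -164.036°, shortest Δλ = 104.884° (east) — crosses 180°.
Total crossings: 4.

4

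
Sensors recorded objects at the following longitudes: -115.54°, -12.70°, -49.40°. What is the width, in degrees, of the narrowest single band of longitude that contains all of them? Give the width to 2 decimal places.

Sort the longitudes: -115.54°, -49.40°, -12.70°.
Eastward gaps between consecutive values (wrapping around): 66.14°, 36.70°, 257.16°.
Largest gap = 257.16° ⇒ minimal covering band is its complement: 360° − 257.16° = 102.84°.
Band runs from -115.54° eastward to -12.70°.

102.84°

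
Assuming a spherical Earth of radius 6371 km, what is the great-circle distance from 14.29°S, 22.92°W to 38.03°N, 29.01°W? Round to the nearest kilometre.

Δλ = -29.01 − -22.92 = -6.09°.
Δφ = 38.03 − -14.29 = 52.32°.
a = sin²(Δφ/2) + cos φ₁ · cos φ₂ · sin²(Δλ/2) = 0.196528.
c = 2·atan2(√a, √(1−a)) = 0.91859 rad → d = 6371·c ≈ 5852.32 km.

5852 km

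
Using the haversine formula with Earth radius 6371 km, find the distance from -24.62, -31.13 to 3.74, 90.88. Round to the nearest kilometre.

Δλ = 90.88 − -31.13 = 122.01°.
Δφ = 3.74 − -24.62 = 28.36°.
a = sin²(Δφ/2) + cos φ₁ · cos φ₂ · sin²(Δλ/2) = 0.754014.
c = 2·atan2(√a, √(1−a)) = 2.10369 rad → d = 6371·c ≈ 13402.60 km.

13403 km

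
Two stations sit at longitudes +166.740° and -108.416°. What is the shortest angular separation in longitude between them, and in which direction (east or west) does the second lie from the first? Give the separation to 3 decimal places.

84.844° east

Raw difference: -108.416 − 166.740 = -275.156°.
Normalise into (−180°, 180°]: -275.156° + 360° = 84.844°.
Positive ⇒ the second point lies to the east; separation 84.844°.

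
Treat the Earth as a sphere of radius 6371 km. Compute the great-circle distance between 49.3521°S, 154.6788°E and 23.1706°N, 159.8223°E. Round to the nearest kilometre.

Δλ = 159.8223 − 154.6788 = 5.1435°.
Δφ = 23.1706 − -49.3521 = 72.5227°.
a = sin²(Δφ/2) + cos φ₁ · cos φ₂ · sin²(Δλ/2) = 0.351042.
c = 2·atan2(√a, √(1−a)) = 1.26829 rad → d = 6371·c ≈ 8080.26 km.

8080 km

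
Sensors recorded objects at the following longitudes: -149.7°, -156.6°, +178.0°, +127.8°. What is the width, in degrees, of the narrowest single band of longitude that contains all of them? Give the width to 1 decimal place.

Sort the longitudes: -156.6°, -149.7°, +127.8°, +178.0°.
Eastward gaps between consecutive values (wrapping around): 6.9°, 277.5°, 50.2°, 25.4°.
Largest gap = 277.5° ⇒ minimal covering band is its complement: 360° − 277.5° = 82.5°.
Band runs from +127.8° eastward to -149.7°, crossing the antimeridian.

82.5°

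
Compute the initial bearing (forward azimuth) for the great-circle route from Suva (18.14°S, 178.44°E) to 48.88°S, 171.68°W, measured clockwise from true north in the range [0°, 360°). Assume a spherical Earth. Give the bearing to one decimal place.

167.6°

Δλ = -171.68 − 178.44 = -350.12°; wrapped into (−180°, 180°]: 9.88°.
θ = atan2( sin Δλ · cos φ₂ , cos φ₁ · sin φ₂ − sin φ₁ · cos φ₂ · cos Δλ )
  = atan2(0.11284, -0.51418) = 167.622° → normalised to [0°, 360°): 167.622°.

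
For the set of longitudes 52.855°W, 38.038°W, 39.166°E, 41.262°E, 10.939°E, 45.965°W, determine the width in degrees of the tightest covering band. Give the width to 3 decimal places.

Sort the longitudes: -52.855°, -45.965°, -38.038°, +10.939°, +39.166°, +41.262°.
Eastward gaps between consecutive values (wrapping around): 6.890°, 7.927°, 48.977°, 28.227°, 2.096°, 265.883°.
Largest gap = 265.883° ⇒ minimal covering band is its complement: 360° − 265.883° = 94.117°.
Band runs from -52.855° eastward to +41.262°.

94.117°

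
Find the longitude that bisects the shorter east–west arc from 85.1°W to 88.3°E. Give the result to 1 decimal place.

1.6°E

Signed shortest Δλ from -85.1° to +88.3° is +173.4°.
Midpoint longitude = -85.1° + (+173.4°)/2 = -85.1° + 86.7° = +1.6°.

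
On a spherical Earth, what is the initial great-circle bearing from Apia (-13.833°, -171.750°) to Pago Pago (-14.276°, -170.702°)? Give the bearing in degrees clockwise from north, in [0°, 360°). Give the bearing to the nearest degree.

114°

Δλ = -170.702 − -171.750 = 1.048°.
θ = atan2( sin Δλ · cos φ₂ , cos φ₁ · sin φ₂ − sin φ₁ · cos φ₂ · cos Δλ )
  = atan2(0.01773, -0.00777) = 113.672° → normalised to [0°, 360°): 113.672°.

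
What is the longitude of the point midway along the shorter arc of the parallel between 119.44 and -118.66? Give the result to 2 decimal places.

-179.61°

Signed shortest Δλ from +119.44° to -118.66° is +121.90°.
Midpoint longitude = +119.44° + (+121.90°)/2 = +119.44° + 60.95° = +180.39°.
Normalise into (−180°, 180°]: -179.61°.
(The naïve average (+119.44 + -118.66)/2 = 0.39° is on the wrong side of the globe.)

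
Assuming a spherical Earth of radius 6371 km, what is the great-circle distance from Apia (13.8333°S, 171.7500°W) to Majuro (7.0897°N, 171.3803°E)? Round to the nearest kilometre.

2980 km

Δλ = 171.3803 − -171.7500 = 343.1303°; wrapped into (−180°, 180°]: -16.8697°.
Δφ = 7.0897 − -13.8333 = 20.9230°.
a = sin²(Δφ/2) + cos φ₁ · cos φ₂ · sin²(Δλ/2) = 0.053702.
c = 2·atan2(√a, √(1−a)) = 0.46773 rad → d = 6371·c ≈ 2979.88 km.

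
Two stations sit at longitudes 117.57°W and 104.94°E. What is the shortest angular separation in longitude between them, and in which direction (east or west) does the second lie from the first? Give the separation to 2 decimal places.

Raw difference: 104.94 − -117.57 = 222.51°.
Normalise into (−180°, 180°]: 222.51° − 360° = -137.49°.
Negative ⇒ the second point lies to the west; separation 137.49°.

137.49° west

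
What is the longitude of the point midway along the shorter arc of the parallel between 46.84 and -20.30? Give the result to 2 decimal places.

+13.27°

Signed shortest Δλ from +46.84° to -20.30° is -67.14°.
Midpoint longitude = +46.84° + (-67.14°)/2 = +46.84° − 33.57° = +13.27°.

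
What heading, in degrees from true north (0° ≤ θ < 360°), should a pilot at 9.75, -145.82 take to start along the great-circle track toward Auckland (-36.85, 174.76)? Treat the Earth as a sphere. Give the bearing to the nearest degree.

216°

Δλ = 174.76 − -145.82 = 320.58°; wrapped into (−180°, 180°]: -39.42°.
θ = atan2( sin Δλ · cos φ₂ , cos φ₁ · sin φ₂ − sin φ₁ · cos φ₂ · cos Δλ )
  = atan2(-0.50813, -0.69575) = -143.858° → normalised to [0°, 360°): 216.142°.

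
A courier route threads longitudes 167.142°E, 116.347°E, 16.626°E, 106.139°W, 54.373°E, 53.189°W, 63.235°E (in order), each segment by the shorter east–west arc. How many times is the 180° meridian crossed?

0

Leg 1: +167.142° → +116.347°, shortest Δλ = -50.795° (west) — does not cross 180°.
Leg 2: +116.347° → +16.626°, shortest Δλ = -99.721° (west) — does not cross 180°.
Leg 3: +16.626° → -106.139°, shortest Δλ = -122.765° (west) — does not cross 180°.
Leg 4: -106.139° → +54.373°, shortest Δλ = 160.512° (east) — does not cross 180°.
Leg 5: +54.373° → -53.189°, shortest Δλ = -107.562° (west) — does not cross 180°.
Leg 6: -53.189° → +63.235°, shortest Δλ = 116.424° (east) — does not cross 180°.
Total crossings: 0.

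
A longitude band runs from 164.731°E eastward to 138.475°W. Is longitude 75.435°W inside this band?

Band width going east from +164.731° to -138.475°: ((-138.475 − 164.731) mod 360) = 56.794°.
Offset of -75.435° east of the west edge: ((-75.435 − 164.731) mod 360) = 119.834°.
119.834° > 56.794° ⇒ outside.

No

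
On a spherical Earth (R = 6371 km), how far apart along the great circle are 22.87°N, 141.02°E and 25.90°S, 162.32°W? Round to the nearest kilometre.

Δλ = -162.32 − 141.02 = -303.34°; wrapped into (−180°, 180°]: 56.66°.
Δφ = -25.90 − 22.87 = -48.77°.
a = sin²(Δφ/2) + cos φ₁ · cos φ₂ · sin²(Δλ/2) = 0.357111.
c = 2·atan2(√a, √(1−a)) = 1.28098 rad → d = 6371·c ≈ 8161.11 km.

8161 km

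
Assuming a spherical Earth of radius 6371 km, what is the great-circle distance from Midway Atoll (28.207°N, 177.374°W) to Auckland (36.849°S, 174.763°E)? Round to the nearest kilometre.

Δλ = 174.763 − -177.374 = 352.137°; wrapped into (−180°, 180°]: -7.863°.
Δφ = -36.849 − 28.207 = -65.056°.
a = sin²(Δφ/2) + cos φ₁ · cos φ₂ · sin²(Δλ/2) = 0.292449.
c = 2·atan2(√a, √(1−a)) = 1.14274 rad → d = 6371·c ≈ 7280.41 km.

7280 km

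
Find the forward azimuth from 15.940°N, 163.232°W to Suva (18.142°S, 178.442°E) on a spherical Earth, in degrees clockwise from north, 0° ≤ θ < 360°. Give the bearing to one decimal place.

208.6°

Δλ = 178.442 − -163.232 = 341.674°; wrapped into (−180°, 180°]: -18.326°.
θ = atan2( sin Δλ · cos φ₂ , cos φ₁ · sin φ₂ − sin φ₁ · cos φ₂ · cos Δλ )
  = atan2(-0.29879, -0.54714) = -151.361° → normalised to [0°, 360°): 208.639°.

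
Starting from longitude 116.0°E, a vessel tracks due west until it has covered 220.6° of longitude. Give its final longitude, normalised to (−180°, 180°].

Start at +116.0°; shift −220.6° → -104.6°.
-104.6° already lies in (−180°, 180°].

104.6°W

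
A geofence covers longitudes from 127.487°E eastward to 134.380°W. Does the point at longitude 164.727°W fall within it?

Band width going east from +127.487° to -134.380°: ((-134.380 − 127.487) mod 360) = 98.133°.
Offset of -164.727° east of the west edge: ((-164.727 − 127.487) mod 360) = 67.786°.
67.786° ≤ 98.133° ⇒ inside.

Yes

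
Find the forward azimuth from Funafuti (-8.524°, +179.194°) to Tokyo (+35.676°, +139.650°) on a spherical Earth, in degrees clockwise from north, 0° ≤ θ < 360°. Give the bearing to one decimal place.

Δλ = 139.650 − 179.194 = -39.544°.
θ = atan2( sin Δλ · cos φ₂ , cos φ₁ · sin φ₂ − sin φ₁ · cos φ₂ · cos Δλ )
  = atan2(-0.51719, 0.66961) = -37.681° → normalised to [0°, 360°): 322.319°.

322.3°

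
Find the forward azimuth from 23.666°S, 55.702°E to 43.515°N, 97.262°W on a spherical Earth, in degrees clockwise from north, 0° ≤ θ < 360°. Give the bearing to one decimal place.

Δλ = -97.262 − 55.702 = -152.964°.
θ = atan2( sin Δλ · cos φ₂ , cos φ₁ · sin φ₂ − sin φ₁ · cos φ₂ · cos Δλ )
  = atan2(-0.32964, 0.37135) = -41.594° → normalised to [0°, 360°): 318.406°.

318.4°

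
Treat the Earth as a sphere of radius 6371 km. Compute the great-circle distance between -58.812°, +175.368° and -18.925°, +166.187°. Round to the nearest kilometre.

Δλ = 166.187 − 175.368 = -9.181°.
Δφ = -18.925 − -58.812 = 39.887°.
a = sin²(Δφ/2) + cos φ₁ · cos φ₂ · sin²(Δλ/2) = 0.119482.
c = 2·atan2(√a, √(1−a)) = 0.70589 rad → d = 6371·c ≈ 4497.22 km.

4497 km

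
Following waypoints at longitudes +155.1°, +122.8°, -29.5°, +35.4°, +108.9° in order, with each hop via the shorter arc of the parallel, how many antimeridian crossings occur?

Leg 1: +155.1° → +122.8°, shortest Δλ = -32.3° (west) — does not cross 180°.
Leg 2: +122.8° → -29.5°, shortest Δλ = -152.3° (west) — does not cross 180°.
Leg 3: -29.5° → +35.4°, shortest Δλ = 64.9° (east) — does not cross 180°.
Leg 4: +35.4° → +108.9°, shortest Δλ = 73.5° (east) — does not cross 180°.
Total crossings: 0.

0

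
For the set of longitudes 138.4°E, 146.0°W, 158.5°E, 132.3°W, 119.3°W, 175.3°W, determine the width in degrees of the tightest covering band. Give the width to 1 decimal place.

102.3°

Sort the longitudes: -175.3°, -146.0°, -132.3°, -119.3°, +138.4°, +158.5°.
Eastward gaps between consecutive values (wrapping around): 29.3°, 13.7°, 13.0°, 257.7°, 20.1°, 26.2°.
Largest gap = 257.7° ⇒ minimal covering band is its complement: 360° − 257.7° = 102.3°.
Band runs from +138.4° eastward to -119.3°, crossing the antimeridian.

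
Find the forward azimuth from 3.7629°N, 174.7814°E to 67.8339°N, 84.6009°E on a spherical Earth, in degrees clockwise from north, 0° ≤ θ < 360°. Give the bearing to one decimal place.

Δλ = 84.6009 − 174.7814 = -90.1805°.
θ = atan2( sin Δλ · cos φ₂ , cos φ₁ · sin φ₂ − sin φ₁ · cos φ₂ · cos Δλ )
  = atan2(-0.37729, 0.92418) = -22.208° → normalised to [0°, 360°): 337.792°.

337.8°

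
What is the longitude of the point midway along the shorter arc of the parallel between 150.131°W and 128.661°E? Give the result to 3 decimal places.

Signed shortest Δλ from -150.131° to +128.661° is -81.208°.
Midpoint longitude = -150.131° + (-81.208°)/2 = -150.131° − 40.604° = -190.735°.
Normalise into (−180°, 180°]: +169.265°.
(The naïve average (-150.131 + +128.661)/2 = -10.735° is on the wrong side of the globe.)

169.265°E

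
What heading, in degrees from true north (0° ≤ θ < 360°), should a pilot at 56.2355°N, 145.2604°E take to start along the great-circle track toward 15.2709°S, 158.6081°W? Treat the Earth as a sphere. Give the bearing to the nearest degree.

Δλ = -158.6081 − 145.2604 = -303.8685°; wrapped into (−180°, 180°]: 56.1315°.
θ = atan2( sin Δλ · cos φ₂ , cos φ₁ · sin φ₂ − sin φ₁ · cos φ₂ · cos Δλ )
  = atan2(0.80100, -0.59332) = 126.528° → normalised to [0°, 360°): 126.528°.

127°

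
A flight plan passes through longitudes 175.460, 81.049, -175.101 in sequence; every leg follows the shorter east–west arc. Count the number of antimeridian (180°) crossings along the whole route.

1

Leg 1: +175.460° → +81.049°, shortest Δλ = -94.411° (west) — does not cross 180°.
Leg 2: +81.049° → -175.101°, shortest Δλ = 103.85° (east) — crosses 180°.
Total crossings: 1.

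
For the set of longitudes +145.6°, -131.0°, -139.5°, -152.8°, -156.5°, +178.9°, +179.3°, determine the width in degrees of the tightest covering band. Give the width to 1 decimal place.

Sort the longitudes: -156.5°, -152.8°, -139.5°, -131.0°, +145.6°, +178.9°, +179.3°.
Eastward gaps between consecutive values (wrapping around): 3.7°, 13.3°, 8.5°, 276.6°, 33.3°, 0.4°, 24.2°.
Largest gap = 276.6° ⇒ minimal covering band is its complement: 360° − 276.6° = 83.4°.
Band runs from +145.6° eastward to -131.0°, crossing the antimeridian.

83.4°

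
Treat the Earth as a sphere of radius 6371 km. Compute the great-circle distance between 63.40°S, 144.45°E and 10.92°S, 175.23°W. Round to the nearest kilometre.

Δλ = -175.23 − 144.45 = -319.68°; wrapped into (−180°, 180°]: 40.32°.
Δφ = -10.92 − -63.40 = 52.48°.
a = sin²(Δφ/2) + cos φ₁ · cos φ₂ · sin²(Δλ/2) = 0.247702.
c = 2·atan2(√a, √(1−a)) = 1.04188 rad → d = 6371·c ≈ 6637.83 km.

6638 km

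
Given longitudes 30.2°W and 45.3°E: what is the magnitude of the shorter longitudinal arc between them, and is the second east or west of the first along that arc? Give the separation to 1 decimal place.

Raw difference: 45.3 − -30.2 = 75.5°.
Normalise into (−180°, 180°]: 75.5° stays 75.5°.
Positive ⇒ the second point lies to the east; separation 75.5°.

75.5° east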